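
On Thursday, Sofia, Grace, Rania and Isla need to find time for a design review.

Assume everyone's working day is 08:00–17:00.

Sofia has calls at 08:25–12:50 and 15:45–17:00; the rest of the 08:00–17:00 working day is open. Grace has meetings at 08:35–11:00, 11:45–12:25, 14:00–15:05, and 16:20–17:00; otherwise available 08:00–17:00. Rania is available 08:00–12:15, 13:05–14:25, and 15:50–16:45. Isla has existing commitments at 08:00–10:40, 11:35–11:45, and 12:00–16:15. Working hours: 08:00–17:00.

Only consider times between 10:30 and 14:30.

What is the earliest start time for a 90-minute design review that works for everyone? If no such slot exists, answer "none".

Sofia free within 08:00–17:00: 08:00–08:25, 12:50–15:45.
Grace free within 08:00–17:00: 08:00–08:35, 11:00–11:45, 12:25–14:00, 15:05–16:20.
Isla free within 08:00–17:00: 10:40–11:35, 11:45–12:00, 16:15–17:00.
Sofia ∩ Grace: 08:00–08:25, 12:50–14:00, 15:05–15:45.
Sofia ∩ Grace ∩ Rania: 08:00–08:25, 13:05–14:00.
Sofia ∩ Grace ∩ Rania ∩ Isla: (none).
Restricted to 10:30–14:30: (none).
Windows ≥ 90 min: (none).

none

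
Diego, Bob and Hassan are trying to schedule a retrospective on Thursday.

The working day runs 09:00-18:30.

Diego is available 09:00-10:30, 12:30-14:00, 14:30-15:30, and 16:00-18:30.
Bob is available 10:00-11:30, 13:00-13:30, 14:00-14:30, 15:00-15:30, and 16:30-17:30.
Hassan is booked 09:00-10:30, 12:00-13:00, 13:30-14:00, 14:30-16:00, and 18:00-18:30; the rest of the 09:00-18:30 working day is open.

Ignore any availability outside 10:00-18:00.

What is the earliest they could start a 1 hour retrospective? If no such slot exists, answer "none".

Hassan free within 09:00–18:30: 10:30–12:00, 13:00–13:30, 14:00–14:30, 16:00–18:00.
Diego ∩ Bob: 10:00–10:30, 13:00–13:30, 15:00–15:30, 16:30–17:30.
Diego ∩ Bob ∩ Hassan: 13:00–13:30, 16:30–17:30.
Restricted to 10:00–18:00: 13:00–13:30, 16:30–17:30.
Windows ≥ 60 min: 16:30–17:30.
Earliest such window starts at 16:30.

16:30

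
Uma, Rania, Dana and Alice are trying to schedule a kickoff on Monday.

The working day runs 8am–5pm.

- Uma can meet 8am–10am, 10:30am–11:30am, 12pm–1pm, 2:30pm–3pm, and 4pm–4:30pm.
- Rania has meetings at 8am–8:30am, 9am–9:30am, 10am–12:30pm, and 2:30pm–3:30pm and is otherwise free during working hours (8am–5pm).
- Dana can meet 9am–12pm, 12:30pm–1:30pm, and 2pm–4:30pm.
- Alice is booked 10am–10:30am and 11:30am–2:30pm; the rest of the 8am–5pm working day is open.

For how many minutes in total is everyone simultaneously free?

60 minutes

Rania free within 08:00–17:00: 08:30–09:00, 09:30–10:00, 12:30–14:30, 15:30–17:00.
Alice free within 08:00–17:00: 08:00–10:00, 10:30–11:30, 14:30–17:00.
Uma ∩ Rania: 08:30–09:00, 09:30–10:00, 12:30–13:00, 16:00–16:30.
Uma ∩ Rania ∩ Dana: 09:30–10:00, 12:30–13:00, 16:00–16:30.
Uma ∩ Rania ∩ Dana ∩ Alice: 09:30–10:00, 16:00–16:30.
Total common minutes: 30 + 30 = 60.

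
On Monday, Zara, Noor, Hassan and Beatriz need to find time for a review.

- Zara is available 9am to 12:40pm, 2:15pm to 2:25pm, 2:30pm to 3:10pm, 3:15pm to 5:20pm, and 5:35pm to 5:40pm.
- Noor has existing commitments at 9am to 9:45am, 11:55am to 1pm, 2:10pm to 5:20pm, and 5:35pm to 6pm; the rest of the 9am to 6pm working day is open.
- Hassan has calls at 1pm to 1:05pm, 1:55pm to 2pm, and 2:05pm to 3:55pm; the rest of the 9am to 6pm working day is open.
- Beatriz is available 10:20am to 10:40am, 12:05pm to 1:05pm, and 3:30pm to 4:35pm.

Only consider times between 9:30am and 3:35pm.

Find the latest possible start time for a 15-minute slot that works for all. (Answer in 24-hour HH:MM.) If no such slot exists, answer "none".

10:25

Noor free within 09:00–18:00: 09:45–11:55, 13:00–14:10, 17:20–17:35.
Hassan free within 09:00–18:00: 09:00–13:00, 13:05–13:55, 14:00–14:05, 15:55–18:00.
Zara ∩ Noor: 09:45–11:55.
Zara ∩ Noor ∩ Hassan: 09:45–11:55.
Zara ∩ Noor ∩ Hassan ∩ Beatriz: 10:20–10:40.
Restricted to 09:30–15:35: 10:20–10:40.
Windows ≥ 15 min: 10:20–10:40.
Latest start in the last window 10:20–10:40 is 10:40 − 15 min = 10:25.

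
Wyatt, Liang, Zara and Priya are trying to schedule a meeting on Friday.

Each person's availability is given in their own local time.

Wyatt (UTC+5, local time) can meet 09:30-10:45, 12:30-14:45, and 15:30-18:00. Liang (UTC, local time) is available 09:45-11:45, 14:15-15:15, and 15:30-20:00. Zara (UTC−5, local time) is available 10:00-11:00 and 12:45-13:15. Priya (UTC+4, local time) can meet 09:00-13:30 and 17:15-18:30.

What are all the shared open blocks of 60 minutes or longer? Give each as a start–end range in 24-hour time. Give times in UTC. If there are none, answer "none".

Wyatt → UTC: 04:30–05:45, 07:30–09:45, 10:30–13:00.
Liang → UTC: 09:45–11:45, 14:15–15:15, 15:30–20:00.
Zara → UTC: 15:00–16:00, 17:45–18:15.
Priya → UTC: 05:00–09:30, 13:15–14:30.
Wyatt ∩ Liang: 10:30–11:45.
Wyatt ∩ Liang ∩ Zara: (none).
Wyatt ∩ Liang ∩ Zara ∩ Priya: (none).
Windows ≥ 60 min: (none).

none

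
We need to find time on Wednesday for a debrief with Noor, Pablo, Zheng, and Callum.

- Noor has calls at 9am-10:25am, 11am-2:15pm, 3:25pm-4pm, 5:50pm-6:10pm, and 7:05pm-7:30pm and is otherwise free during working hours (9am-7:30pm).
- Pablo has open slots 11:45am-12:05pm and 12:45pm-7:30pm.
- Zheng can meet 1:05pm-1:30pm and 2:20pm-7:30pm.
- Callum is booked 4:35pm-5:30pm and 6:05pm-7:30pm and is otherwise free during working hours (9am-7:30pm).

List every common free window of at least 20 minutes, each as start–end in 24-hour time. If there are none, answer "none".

14:20–15:25, 16:00–16:35, 17:30–17:50

Noor free within 09:00–19:30: 10:25–11:00, 14:15–15:25, 16:00–17:50, 18:10–19:05.
Callum free within 09:00–19:30: 09:00–16:35, 17:30–18:05.
Noor ∩ Pablo: 14:15–15:25, 16:00–17:50, 18:10–19:05.
Noor ∩ Pablo ∩ Zheng: 14:20–15:25, 16:00–17:50, 18:10–19:05.
Noor ∩ Pablo ∩ Zheng ∩ Callum: 14:20–15:25, 16:00–16:35, 17:30–17:50.
Windows ≥ 20 min: 14:20–15:25, 16:00–16:35, 17:30–17:50.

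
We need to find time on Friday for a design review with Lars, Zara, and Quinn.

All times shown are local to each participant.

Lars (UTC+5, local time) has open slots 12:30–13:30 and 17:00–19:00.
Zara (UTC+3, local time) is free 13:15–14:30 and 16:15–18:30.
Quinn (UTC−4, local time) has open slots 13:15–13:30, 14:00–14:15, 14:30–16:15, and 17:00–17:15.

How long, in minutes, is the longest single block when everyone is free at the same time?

0 minutes

Lars → UTC: 07:30–08:30, 12:00–14:00.
Zara → UTC: 10:15–11:30, 13:15–15:30.
Quinn → UTC: 17:15–17:30, 18:00–18:15, 18:30–20:15, 21:00–21:15.
Lars ∩ Zara: 13:15–14:00.
Lars ∩ Zara ∩ Quinn: (none).
No common window.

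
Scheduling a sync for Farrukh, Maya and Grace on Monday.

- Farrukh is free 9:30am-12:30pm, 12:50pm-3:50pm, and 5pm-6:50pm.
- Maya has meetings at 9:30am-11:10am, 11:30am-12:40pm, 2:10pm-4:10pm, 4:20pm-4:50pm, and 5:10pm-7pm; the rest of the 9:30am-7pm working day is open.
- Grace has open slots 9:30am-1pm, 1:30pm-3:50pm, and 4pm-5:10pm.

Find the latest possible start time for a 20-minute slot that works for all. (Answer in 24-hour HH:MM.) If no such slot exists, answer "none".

13:50

Maya free within 09:30–19:00: 11:10–11:30, 12:40–14:10, 16:10–16:20, 16:50–17:10.
Farrukh ∩ Maya: 11:10–11:30, 12:50–14:10, 17:00–17:10.
Farrukh ∩ Maya ∩ Grace: 11:10–11:30, 12:50–13:00, 13:30–14:10, 17:00–17:10.
Windows ≥ 20 min: 11:10–11:30, 13:30–14:10.
Latest start in the last window 13:30–14:10 is 14:10 − 20 min = 13:50.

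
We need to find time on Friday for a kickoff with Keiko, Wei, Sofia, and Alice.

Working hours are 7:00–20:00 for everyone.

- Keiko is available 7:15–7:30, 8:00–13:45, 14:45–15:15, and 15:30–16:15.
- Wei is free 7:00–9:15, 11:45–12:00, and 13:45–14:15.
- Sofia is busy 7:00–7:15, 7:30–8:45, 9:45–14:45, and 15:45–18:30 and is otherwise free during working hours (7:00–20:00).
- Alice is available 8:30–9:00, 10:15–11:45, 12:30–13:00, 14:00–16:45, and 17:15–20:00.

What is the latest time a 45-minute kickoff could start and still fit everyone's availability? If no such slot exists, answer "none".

none

Sofia free within 07:00–20:00: 07:15–07:30, 08:45–09:45, 14:45–15:45, 18:30–20:00.
Keiko ∩ Wei: 07:15–07:30, 08:00–09:15, 11:45–12:00.
Keiko ∩ Wei ∩ Sofia: 07:15–07:30, 08:45–09:15.
Keiko ∩ Wei ∩ Sofia ∩ Alice: 08:45–09:00.
Windows ≥ 45 min: (none).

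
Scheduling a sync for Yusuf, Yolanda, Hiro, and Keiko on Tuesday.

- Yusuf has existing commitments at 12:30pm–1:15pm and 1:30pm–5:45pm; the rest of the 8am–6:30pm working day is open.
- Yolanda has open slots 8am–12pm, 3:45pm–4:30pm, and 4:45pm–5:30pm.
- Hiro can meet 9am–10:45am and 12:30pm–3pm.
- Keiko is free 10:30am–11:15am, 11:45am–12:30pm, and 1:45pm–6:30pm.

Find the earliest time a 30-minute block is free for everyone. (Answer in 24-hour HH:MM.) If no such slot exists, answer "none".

none

Yusuf free within 08:00–18:30: 08:00–12:30, 13:15–13:30, 17:45–18:30.
Yusuf ∩ Yolanda: 08:00–12:00.
Yusuf ∩ Yolanda ∩ Hiro: 09:00–10:45.
Yusuf ∩ Yolanda ∩ Hiro ∩ Keiko: 10:30–10:45.
Windows ≥ 30 min: (none).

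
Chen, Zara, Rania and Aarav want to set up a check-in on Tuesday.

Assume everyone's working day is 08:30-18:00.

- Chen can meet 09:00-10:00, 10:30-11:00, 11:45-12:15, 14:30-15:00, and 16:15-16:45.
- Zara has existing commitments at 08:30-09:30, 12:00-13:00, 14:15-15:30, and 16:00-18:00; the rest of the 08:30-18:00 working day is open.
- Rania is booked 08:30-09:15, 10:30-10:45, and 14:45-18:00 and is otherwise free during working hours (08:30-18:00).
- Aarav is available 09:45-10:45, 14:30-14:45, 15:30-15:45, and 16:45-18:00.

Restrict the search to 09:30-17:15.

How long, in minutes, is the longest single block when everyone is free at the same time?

Zara free within 08:30–18:00: 09:30–12:00, 13:00–14:15, 15:30–16:00.
Rania free within 08:30–18:00: 09:15–10:30, 10:45–14:45.
Chen ∩ Zara: 09:30–10:00, 10:30–11:00, 11:45–12:00.
Chen ∩ Zara ∩ Rania: 09:30–10:00, 10:45–11:00, 11:45–12:00.
Chen ∩ Zara ∩ Rania ∩ Aarav: 09:45–10:00.
Restricted to 09:30–17:15: 09:45–10:00.
Single common window of 15 minutes.

15 minutes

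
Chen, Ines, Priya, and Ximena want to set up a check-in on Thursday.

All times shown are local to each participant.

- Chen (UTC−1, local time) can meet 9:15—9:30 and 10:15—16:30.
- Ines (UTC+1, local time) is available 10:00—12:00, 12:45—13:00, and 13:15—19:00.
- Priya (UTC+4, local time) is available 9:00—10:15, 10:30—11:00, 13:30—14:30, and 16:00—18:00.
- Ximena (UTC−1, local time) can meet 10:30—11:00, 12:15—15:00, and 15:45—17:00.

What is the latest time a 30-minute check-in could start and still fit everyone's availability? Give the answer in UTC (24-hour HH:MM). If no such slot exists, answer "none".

Chen → UTC: 10:15–10:30, 11:15–17:30.
Ines → UTC: 09:00–11:00, 11:45–12:00, 12:15–18:00.
Priya → UTC: 05:00–06:15, 06:30–07:00, 09:30–10:30, 12:00–14:00.
Ximena → UTC: 11:30–12:00, 13:15–16:00, 16:45–18:00.
Chen ∩ Ines: 10:15–10:30, 11:45–12:00, 12:15–17:30.
Chen ∩ Ines ∩ Priya: 10:15–10:30, 12:15–14:00.
Chen ∩ Ines ∩ Priya ∩ Ximena: 13:15–14:00.
Windows ≥ 30 min: 13:15–14:00.
Latest start in the last window 13:15–14:00 is 14:00 − 30 min = 13:30.

13:30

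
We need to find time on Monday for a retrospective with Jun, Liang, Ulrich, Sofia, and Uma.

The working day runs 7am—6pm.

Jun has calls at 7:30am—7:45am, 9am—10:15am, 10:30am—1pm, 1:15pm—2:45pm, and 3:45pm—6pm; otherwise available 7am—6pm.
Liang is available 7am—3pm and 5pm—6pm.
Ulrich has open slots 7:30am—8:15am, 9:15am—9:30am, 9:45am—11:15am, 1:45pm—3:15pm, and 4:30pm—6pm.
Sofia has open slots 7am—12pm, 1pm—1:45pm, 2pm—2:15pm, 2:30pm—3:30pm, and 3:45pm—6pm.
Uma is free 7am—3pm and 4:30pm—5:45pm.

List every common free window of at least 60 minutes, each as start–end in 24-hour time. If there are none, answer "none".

none

Jun free within 07:00–18:00: 07:00–07:30, 07:45–09:00, 10:15–10:30, 13:00–13:15, 14:45–15:45.
Jun ∩ Liang: 07:00–07:30, 07:45–09:00, 10:15–10:30, 13:00–13:15, 14:45–15:00.
Jun ∩ Liang ∩ Ulrich: 07:45–08:15, 10:15–10:30, 14:45–15:00.
Jun ∩ Liang ∩ Ulrich ∩ Sofia: 07:45–08:15, 10:15–10:30, 14:45–15:00.
Jun ∩ Liang ∩ Ulrich ∩ Sofia ∩ Uma: 07:45–08:15, 10:15–10:30, 14:45–15:00.
Windows ≥ 60 min: (none).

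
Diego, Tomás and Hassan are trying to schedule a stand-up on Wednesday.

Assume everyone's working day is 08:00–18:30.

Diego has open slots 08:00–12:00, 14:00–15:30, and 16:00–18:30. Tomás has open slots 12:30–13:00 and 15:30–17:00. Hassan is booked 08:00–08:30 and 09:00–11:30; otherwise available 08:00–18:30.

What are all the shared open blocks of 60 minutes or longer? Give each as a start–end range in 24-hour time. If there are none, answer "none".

Hassan free within 08:00–18:30: 08:30–09:00, 11:30–18:30.
Diego ∩ Tomás: 16:00–17:00.
Diego ∩ Tomás ∩ Hassan: 16:00–17:00.
Windows ≥ 60 min: 16:00–17:00.

16:00–17:00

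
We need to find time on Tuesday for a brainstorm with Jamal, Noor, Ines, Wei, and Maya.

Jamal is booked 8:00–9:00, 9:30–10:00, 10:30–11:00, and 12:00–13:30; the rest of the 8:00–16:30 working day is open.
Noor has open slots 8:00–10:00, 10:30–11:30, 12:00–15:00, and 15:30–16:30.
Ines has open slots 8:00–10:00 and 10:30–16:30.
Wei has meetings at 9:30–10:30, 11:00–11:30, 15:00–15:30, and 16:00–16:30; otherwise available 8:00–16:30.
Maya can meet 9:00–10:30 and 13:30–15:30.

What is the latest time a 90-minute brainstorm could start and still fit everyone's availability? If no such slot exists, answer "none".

13:30

Jamal free within 08:00–16:30: 09:00–09:30, 10:00–10:30, 11:00–12:00, 13:30–16:30.
Wei free within 08:00–16:30: 08:00–09:30, 10:30–11:00, 11:30–15:00, 15:30–16:00.
Jamal ∩ Noor: 09:00–09:30, 11:00–11:30, 13:30–15:00, 15:30–16:30.
Jamal ∩ Noor ∩ Ines: 09:00–09:30, 11:00–11:30, 13:30–15:00, 15:30–16:30.
Jamal ∩ Noor ∩ Ines ∩ Wei: 09:00–09:30, 13:30–15:00, 15:30–16:00.
Jamal ∩ Noor ∩ Ines ∩ Wei ∩ Maya: 09:00–09:30, 13:30–15:00.
Windows ≥ 90 min: 13:30–15:00.
Latest start in the last window 13:30–15:00 is 15:00 − 90 min = 13:30.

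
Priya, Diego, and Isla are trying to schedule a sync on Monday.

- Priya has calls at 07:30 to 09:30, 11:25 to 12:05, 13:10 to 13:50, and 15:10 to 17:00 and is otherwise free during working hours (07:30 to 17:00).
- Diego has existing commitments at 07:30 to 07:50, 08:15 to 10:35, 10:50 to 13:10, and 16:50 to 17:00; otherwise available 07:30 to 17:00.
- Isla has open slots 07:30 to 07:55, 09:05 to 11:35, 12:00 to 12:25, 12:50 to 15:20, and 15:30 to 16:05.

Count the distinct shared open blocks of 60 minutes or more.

1

Priya free within 07:30–17:00: 09:30–11:25, 12:05–13:10, 13:50–15:10.
Diego free within 07:30–17:00: 07:50–08:15, 10:35–10:50, 13:10–16:50.
Priya ∩ Diego: 10:35–10:50, 13:50–15:10.
Priya ∩ Diego ∩ Isla: 10:35–10:50, 13:50–15:10.
Windows ≥ 60 min: 13:50–15:10.
That's 1 window.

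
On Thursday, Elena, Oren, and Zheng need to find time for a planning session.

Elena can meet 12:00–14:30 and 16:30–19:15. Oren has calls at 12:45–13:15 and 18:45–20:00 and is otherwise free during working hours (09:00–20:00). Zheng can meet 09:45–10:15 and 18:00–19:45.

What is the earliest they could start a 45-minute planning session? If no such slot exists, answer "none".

18:00

Oren free within 09:00–20:00: 09:00–12:45, 13:15–18:45.
Elena ∩ Oren: 12:00–12:45, 13:15–14:30, 16:30–18:45.
Elena ∩ Oren ∩ Zheng: 18:00–18:45.
Windows ≥ 45 min: 18:00–18:45.
Earliest such window starts at 18:00.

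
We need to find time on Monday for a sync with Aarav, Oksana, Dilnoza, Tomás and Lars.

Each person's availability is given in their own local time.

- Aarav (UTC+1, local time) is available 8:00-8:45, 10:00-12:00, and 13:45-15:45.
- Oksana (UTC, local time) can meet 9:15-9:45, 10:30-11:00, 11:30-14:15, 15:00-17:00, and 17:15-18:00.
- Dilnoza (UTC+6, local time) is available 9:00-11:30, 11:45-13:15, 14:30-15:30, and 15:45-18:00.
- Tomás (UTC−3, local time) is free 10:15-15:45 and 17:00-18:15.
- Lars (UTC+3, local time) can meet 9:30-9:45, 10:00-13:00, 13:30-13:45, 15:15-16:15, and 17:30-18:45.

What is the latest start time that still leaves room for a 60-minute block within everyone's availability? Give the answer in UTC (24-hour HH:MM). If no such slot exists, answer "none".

Aarav → UTC: 07:00–07:45, 09:00–11:00, 12:45–14:45.
Oksana → UTC: 09:15–09:45, 10:30–11:00, 11:30–14:15, 15:00–17:00, 17:15–18:00.
Dilnoza → UTC: 03:00–05:30, 05:45–07:15, 08:30–09:30, 09:45–12:00.
Tomás → UTC: 13:15–18:45, 20:00–21:15.
Lars → UTC: 06:30–06:45, 07:00–10:00, 10:30–10:45, 12:15–13:15, 14:30–15:45.
Aarav ∩ Oksana: 09:15–09:45, 10:30–11:00, 12:45–14:15.
Aarav ∩ Oksana ∩ Dilnoza: 09:15–09:30, 10:30–11:00.
Aarav ∩ Oksana ∩ Dilnoza ∩ Tomás: (none).
Aarav ∩ Oksana ∩ Dilnoza ∩ Tomás ∩ Lars: (none).
Windows ≥ 60 min: (none).

none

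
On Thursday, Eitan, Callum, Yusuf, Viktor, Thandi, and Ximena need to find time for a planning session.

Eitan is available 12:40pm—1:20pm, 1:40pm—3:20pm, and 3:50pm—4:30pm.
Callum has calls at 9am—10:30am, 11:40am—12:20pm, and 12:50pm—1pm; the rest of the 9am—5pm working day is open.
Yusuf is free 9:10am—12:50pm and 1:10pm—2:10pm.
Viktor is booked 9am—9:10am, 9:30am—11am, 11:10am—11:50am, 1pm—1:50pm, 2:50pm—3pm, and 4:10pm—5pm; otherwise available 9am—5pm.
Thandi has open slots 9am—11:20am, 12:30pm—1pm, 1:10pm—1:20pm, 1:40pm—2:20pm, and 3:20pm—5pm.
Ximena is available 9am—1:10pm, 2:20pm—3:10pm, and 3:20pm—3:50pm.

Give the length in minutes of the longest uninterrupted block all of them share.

10 minutes

Callum free within 09:00–17:00: 10:30–11:40, 12:20–12:50, 13:00–17:00.
Viktor free within 09:00–17:00: 09:10–09:30, 11:00–11:10, 11:50–13:00, 13:50–14:50, 15:00–16:10.
Eitan ∩ Callum: 12:40–12:50, 13:00–13:20, 13:40–15:20, 15:50–16:30.
Eitan ∩ Callum ∩ Yusuf: 12:40–12:50, 13:10–13:20, 13:40–14:10.
Eitan ∩ Callum ∩ Yusuf ∩ Viktor: 12:40–12:50, 13:50–14:10.
Eitan ∩ Callum ∩ Yusuf ∩ Viktor ∩ Thandi: 12:40–12:50, 13:50–14:10.
Eitan ∩ Callum ∩ Yusuf ∩ Viktor ∩ Thandi ∩ Ximena: 12:40–12:50.
Single common window of 10 minutes.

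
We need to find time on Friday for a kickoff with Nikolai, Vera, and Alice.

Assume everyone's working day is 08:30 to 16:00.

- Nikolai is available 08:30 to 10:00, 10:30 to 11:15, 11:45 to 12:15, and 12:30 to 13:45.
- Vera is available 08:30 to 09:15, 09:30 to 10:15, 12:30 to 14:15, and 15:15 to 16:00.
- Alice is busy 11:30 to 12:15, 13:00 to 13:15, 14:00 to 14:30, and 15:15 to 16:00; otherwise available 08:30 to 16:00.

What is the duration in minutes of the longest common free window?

Alice free within 08:30–16:00: 08:30–11:30, 12:15–13:00, 13:15–14:00, 14:30–15:15.
Nikolai ∩ Vera: 08:30–09:15, 09:30–10:00, 12:30–13:45.
Nikolai ∩ Vera ∩ Alice: 08:30–09:15, 09:30–10:00, 12:30–13:00, 13:15–13:45.
Common window lengths: 45, 30, 30, 30 min; longest is 45.

45 minutes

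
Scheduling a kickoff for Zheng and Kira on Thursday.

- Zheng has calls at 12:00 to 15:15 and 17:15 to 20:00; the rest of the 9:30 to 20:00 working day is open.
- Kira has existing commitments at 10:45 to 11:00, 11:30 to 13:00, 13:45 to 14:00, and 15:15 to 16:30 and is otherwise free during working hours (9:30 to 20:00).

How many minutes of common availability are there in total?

Zheng free within 09:30–20:00: 09:30–12:00, 15:15–17:15.
Kira free within 09:30–20:00: 09:30–10:45, 11:00–11:30, 13:00–13:45, 14:00–15:15, 16:30–20:00.
Zheng ∩ Kira: 09:30–10:45, 11:00–11:30, 16:30–17:15.
Total common minutes: 75 + 30 + 45 = 150.

150 minutes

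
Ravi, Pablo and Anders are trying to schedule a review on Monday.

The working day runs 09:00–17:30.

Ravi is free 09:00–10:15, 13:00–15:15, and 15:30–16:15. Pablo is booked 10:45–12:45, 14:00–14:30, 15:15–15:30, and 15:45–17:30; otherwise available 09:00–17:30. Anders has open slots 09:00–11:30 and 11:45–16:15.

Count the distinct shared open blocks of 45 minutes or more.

Pablo free within 09:00–17:30: 09:00–10:45, 12:45–14:00, 14:30–15:15, 15:30–15:45.
Ravi ∩ Pablo: 09:00–10:15, 13:00–14:00, 14:30–15:15, 15:30–15:45.
Ravi ∩ Pablo ∩ Anders: 09:00–10:15, 13:00–14:00, 14:30–15:15, 15:30–15:45.
Windows ≥ 45 min: 09:00–10:15, 13:00–14:00, 14:30–15:15.
That's 3 windows.

3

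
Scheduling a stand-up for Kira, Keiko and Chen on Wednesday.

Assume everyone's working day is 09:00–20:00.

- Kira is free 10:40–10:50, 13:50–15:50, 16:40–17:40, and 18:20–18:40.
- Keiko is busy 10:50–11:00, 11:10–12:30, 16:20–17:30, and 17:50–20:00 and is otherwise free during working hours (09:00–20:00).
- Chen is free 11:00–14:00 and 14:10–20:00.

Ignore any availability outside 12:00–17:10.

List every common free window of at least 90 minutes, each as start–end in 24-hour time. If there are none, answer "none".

14:10–15:50

Keiko free within 09:00–20:00: 09:00–10:50, 11:00–11:10, 12:30–16:20, 17:30–17:50.
Kira ∩ Keiko: 10:40–10:50, 13:50–15:50, 17:30–17:40.
Kira ∩ Keiko ∩ Chen: 13:50–14:00, 14:10–15:50, 17:30–17:40.
Restricted to 12:00–17:10: 13:50–14:00, 14:10–15:50.
Windows ≥ 90 min: 14:10–15:50.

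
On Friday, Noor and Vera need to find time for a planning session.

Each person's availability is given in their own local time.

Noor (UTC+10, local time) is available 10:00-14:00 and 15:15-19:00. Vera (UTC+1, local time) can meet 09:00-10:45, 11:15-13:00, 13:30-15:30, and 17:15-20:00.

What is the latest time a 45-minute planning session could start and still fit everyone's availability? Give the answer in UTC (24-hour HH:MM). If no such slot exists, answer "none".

Noor → UTC: 00:00–04:00, 05:15–09:00.
Vera → UTC: 08:00–09:45, 10:15–12:00, 12:30–14:30, 16:15–19:00.
Noor ∩ Vera: 08:00–09:00.
Windows ≥ 45 min: 08:00–09:00.
Latest start in the last window 08:00–09:00 is 09:00 − 45 min = 08:15.

08:15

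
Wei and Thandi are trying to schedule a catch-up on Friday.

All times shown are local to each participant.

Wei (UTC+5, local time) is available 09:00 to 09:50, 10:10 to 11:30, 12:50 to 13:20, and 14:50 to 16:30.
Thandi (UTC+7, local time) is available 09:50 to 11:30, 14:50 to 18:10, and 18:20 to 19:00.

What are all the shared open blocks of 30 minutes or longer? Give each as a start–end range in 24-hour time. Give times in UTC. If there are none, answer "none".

Wei → UTC: 04:00–04:50, 05:10–06:30, 07:50–08:20, 09:50–11:30.
Thandi → UTC: 02:50–04:30, 07:50–11:10, 11:20–12:00.
Wei ∩ Thandi: 04:00–04:30, 07:50–08:20, 09:50–11:10, 11:20–11:30.
Windows ≥ 30 min: 04:00–04:30, 07:50–08:20, 09:50–11:10.

04:00–04:30, 07:50–08:20, 09:50–11:10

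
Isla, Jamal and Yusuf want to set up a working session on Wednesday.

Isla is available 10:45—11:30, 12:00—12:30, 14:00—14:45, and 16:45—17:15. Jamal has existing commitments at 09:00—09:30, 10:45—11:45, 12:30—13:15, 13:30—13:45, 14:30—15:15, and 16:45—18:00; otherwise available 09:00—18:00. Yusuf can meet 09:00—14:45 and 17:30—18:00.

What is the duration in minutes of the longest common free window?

30 minutes

Jamal free within 09:00–18:00: 09:30–10:45, 11:45–12:30, 13:15–13:30, 13:45–14:30, 15:15–16:45.
Isla ∩ Jamal: 12:00–12:30, 14:00–14:30.
Isla ∩ Jamal ∩ Yusuf: 12:00–12:30, 14:00–14:30.
Common window lengths: 30, 30 min; longest is 30.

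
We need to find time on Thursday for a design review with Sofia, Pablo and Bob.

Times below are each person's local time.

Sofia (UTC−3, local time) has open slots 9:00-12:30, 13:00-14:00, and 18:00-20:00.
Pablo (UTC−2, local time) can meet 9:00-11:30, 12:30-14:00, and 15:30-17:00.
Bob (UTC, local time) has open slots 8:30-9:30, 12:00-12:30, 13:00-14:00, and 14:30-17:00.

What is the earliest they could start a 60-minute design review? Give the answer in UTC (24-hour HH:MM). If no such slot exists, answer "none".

Sofia → UTC: 12:00–15:30, 16:00–17:00, 21:00–23:00.
Pablo → UTC: 11:00–13:30, 14:30–16:00, 17:30–19:00.
Bob → UTC: 08:30–09:30, 12:00–12:30, 13:00–14:00, 14:30–17:00.
Sofia ∩ Pablo: 12:00–13:30, 14:30–15:30.
Sofia ∩ Pablo ∩ Bob: 12:00–12:30, 13:00–13:30, 14:30–15:30.
Windows ≥ 60 min: 14:30–15:30.
Earliest such window starts at 14:30.

14:30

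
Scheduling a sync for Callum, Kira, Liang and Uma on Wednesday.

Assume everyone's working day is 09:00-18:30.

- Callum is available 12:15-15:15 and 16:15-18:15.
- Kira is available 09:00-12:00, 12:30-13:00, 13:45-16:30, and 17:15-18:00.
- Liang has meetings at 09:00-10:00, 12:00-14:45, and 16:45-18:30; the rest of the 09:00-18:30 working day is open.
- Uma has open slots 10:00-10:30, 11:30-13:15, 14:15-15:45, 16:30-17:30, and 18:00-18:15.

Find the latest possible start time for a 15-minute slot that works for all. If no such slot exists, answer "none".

Liang free within 09:00–18:30: 10:00–12:00, 14:45–16:45.
Callum ∩ Kira: 12:30–13:00, 13:45–15:15, 16:15–16:30, 17:15–18:00.
Callum ∩ Kira ∩ Liang: 14:45–15:15, 16:15–16:30.
Callum ∩ Kira ∩ Liang ∩ Uma: 14:45–15:15.
Windows ≥ 15 min: 14:45–15:15.
Latest start in the last window 14:45–15:15 is 15:15 − 15 min = 15:00.

15:00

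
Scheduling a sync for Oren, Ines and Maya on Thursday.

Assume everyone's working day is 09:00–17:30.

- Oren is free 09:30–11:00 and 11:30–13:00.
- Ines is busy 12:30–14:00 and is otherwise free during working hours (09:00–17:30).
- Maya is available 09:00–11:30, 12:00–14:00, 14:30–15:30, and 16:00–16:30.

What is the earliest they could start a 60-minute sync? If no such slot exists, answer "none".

09:30

Ines free within 09:00–17:30: 09:00–12:30, 14:00–17:30.
Oren ∩ Ines: 09:30–11:00, 11:30–12:30.
Oren ∩ Ines ∩ Maya: 09:30–11:00, 12:00–12:30.
Windows ≥ 60 min: 09:30–11:00.
Earliest such window starts at 09:30.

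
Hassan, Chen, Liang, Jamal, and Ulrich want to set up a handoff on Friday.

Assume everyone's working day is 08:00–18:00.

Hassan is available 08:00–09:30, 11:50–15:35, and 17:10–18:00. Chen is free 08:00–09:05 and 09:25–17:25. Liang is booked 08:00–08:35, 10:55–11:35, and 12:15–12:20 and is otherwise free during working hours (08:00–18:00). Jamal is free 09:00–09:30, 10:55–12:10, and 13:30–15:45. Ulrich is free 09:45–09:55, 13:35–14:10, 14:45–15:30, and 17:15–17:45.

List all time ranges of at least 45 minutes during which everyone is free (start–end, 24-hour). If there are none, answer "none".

14:45–15:30

Liang free within 08:00–18:00: 08:35–10:55, 11:35–12:15, 12:20–18:00.
Hassan ∩ Chen: 08:00–09:05, 09:25–09:30, 11:50–15:35, 17:10–17:25.
Hassan ∩ Chen ∩ Liang: 08:35–09:05, 09:25–09:30, 11:50–12:15, 12:20–15:35, 17:10–17:25.
Hassan ∩ Chen ∩ Liang ∩ Jamal: 09:00–09:05, 09:25–09:30, 11:50–12:10, 13:30–15:35.
Hassan ∩ Chen ∩ Liang ∩ Jamal ∩ Ulrich: 13:35–14:10, 14:45–15:30.
Windows ≥ 45 min: 14:45–15:30.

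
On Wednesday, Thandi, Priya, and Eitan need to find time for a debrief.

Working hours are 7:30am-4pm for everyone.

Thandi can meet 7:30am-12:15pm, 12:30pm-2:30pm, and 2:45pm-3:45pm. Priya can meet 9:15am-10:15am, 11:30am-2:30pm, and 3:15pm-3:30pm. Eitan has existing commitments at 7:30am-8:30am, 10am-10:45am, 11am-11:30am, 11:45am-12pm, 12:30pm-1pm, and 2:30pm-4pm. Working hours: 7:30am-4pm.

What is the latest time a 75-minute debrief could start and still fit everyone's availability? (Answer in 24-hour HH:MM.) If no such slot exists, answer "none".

13:15

Eitan free within 07:30–16:00: 08:30–10:00, 10:45–11:00, 11:30–11:45, 12:00–12:30, 13:00–14:30.
Thandi ∩ Priya: 09:15–10:15, 11:30–12:15, 12:30–14:30, 15:15–15:30.
Thandi ∩ Priya ∩ Eitan: 09:15–10:00, 11:30–11:45, 12:00–12:15, 13:00–14:30.
Windows ≥ 75 min: 13:00–14:30.
Latest start in the last window 13:00–14:30 is 14:30 − 75 min = 13:15.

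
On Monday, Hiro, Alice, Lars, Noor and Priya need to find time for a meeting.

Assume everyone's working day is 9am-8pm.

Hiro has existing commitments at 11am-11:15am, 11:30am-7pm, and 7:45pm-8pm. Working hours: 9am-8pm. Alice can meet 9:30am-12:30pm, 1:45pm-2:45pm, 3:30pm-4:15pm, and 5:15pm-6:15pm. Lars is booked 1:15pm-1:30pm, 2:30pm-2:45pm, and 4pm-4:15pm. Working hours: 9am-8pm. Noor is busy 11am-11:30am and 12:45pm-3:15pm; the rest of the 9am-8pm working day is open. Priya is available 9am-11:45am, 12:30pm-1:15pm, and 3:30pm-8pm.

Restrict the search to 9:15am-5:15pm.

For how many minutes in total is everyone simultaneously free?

Hiro free within 09:00–20:00: 09:00–11:00, 11:15–11:30, 19:00–19:45.
Lars free within 09:00–20:00: 09:00–13:15, 13:30–14:30, 14:45–16:00, 16:15–20:00.
Noor free within 09:00–20:00: 09:00–11:00, 11:30–12:45, 15:15–20:00.
Hiro ∩ Alice: 09:30–11:00, 11:15–11:30.
Hiro ∩ Alice ∩ Lars: 09:30–11:00, 11:15–11:30.
Hiro ∩ Alice ∩ Lars ∩ Noor: 09:30–11:00.
Hiro ∩ Alice ∩ Lars ∩ Noor ∩ Priya: 09:30–11:00.
Restricted to 09:15–17:15: 09:30–11:00.
Total common minutes: 90.

90 minutes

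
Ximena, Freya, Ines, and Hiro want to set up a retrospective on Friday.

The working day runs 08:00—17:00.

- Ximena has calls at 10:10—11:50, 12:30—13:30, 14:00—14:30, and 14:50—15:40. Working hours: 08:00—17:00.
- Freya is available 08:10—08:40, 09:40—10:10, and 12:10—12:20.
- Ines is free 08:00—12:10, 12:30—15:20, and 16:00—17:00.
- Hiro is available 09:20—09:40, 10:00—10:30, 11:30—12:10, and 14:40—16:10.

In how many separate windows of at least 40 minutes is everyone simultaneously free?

0

Ximena free within 08:00–17:00: 08:00–10:10, 11:50–12:30, 13:30–14:00, 14:30–14:50, 15:40–17:00.
Ximena ∩ Freya: 08:10–08:40, 09:40–10:10, 12:10–12:20.
Ximena ∩ Freya ∩ Ines: 08:10–08:40, 09:40–10:10.
Ximena ∩ Freya ∩ Ines ∩ Hiro: 10:00–10:10.
Windows ≥ 40 min: (none).
That's 0 windows.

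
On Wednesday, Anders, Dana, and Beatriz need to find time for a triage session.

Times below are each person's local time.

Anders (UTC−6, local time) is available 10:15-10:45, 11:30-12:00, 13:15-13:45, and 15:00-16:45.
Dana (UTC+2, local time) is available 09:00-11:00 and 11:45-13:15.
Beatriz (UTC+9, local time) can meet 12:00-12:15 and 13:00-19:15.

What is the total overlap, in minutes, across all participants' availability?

Anders → UTC: 16:15–16:45, 17:30–18:00, 19:15–19:45, 21:00–22:45.
Dana → UTC: 07:00–09:00, 09:45–11:15.
Beatriz → UTC: 03:00–03:15, 04:00–10:15.
Anders ∩ Dana: (none).
Anders ∩ Dana ∩ Beatriz: (none).
Total common minutes: 0.

0 minutes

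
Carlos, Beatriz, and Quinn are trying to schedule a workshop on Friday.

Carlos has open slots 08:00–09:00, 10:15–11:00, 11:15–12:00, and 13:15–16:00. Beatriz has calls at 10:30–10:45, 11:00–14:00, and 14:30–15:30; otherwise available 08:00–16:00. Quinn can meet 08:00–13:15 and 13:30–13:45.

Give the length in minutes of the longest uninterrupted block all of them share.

Beatriz free within 08:00–16:00: 08:00–10:30, 10:45–11:00, 14:00–14:30, 15:30–16:00.
Carlos ∩ Beatriz: 08:00–09:00, 10:15–10:30, 10:45–11:00, 14:00–14:30, 15:30–16:00.
Carlos ∩ Beatriz ∩ Quinn: 08:00–09:00, 10:15–10:30, 10:45–11:00.
Common window lengths: 60, 15, 15 min; longest is 60.

60 minutes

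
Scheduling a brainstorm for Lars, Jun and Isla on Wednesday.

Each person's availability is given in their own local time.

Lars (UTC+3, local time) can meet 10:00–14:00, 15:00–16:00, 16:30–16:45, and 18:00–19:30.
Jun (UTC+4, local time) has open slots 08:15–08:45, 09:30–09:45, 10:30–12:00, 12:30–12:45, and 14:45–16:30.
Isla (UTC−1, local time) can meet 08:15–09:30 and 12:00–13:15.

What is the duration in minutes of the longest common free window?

Lars → UTC: 07:00–11:00, 12:00–13:00, 13:30–13:45, 15:00–16:30.
Jun → UTC: 04:15–04:45, 05:30–05:45, 06:30–08:00, 08:30–08:45, 10:45–12:30.
Isla → UTC: 09:15–10:30, 13:00–14:15.
Lars ∩ Jun: 07:00–08:00, 08:30–08:45, 10:45–11:00, 12:00–12:30.
Lars ∩ Jun ∩ Isla: (none).
No common window.

0 minutes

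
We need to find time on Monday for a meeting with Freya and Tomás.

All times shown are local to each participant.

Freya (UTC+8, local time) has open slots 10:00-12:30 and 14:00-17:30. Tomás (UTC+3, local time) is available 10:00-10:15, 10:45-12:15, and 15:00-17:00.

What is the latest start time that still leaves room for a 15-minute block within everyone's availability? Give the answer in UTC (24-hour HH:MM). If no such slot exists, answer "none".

09:00

Freya → UTC: 02:00–04:30, 06:00–09:30.
Tomás → UTC: 07:00–07:15, 07:45–09:15, 12:00–14:00.
Freya ∩ Tomás: 07:00–07:15, 07:45–09:15.
Windows ≥ 15 min: 07:00–07:15, 07:45–09:15.
Latest start in the last window 07:45–09:15 is 09:15 − 15 min = 09:00.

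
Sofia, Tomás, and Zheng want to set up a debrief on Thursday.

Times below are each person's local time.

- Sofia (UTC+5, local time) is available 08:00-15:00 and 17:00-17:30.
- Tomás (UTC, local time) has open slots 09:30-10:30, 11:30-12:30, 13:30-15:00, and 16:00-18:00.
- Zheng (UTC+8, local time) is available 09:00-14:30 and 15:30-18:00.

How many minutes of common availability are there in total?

Sofia → UTC: 03:00–10:00, 12:00–12:30.
Tomás → UTC: 09:30–10:30, 11:30–12:30, 13:30–15:00, 16:00–18:00.
Zheng → UTC: 01:00–06:30, 07:30–10:00.
Sofia ∩ Tomás: 09:30–10:00, 12:00–12:30.
Sofia ∩ Tomás ∩ Zheng: 09:30–10:00.
Total common minutes: 30.

30 minutes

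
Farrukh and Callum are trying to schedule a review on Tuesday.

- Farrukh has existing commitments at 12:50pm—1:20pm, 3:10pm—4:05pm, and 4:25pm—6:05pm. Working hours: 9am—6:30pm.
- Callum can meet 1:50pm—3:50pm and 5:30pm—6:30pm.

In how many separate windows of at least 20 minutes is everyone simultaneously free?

2

Farrukh free within 09:00–18:30: 09:00–12:50, 13:20–15:10, 16:05–16:25, 18:05–18:30.
Farrukh ∩ Callum: 13:50–15:10, 18:05–18:30.
Windows ≥ 20 min: 13:50–15:10, 18:05–18:30.
That's 2 windows.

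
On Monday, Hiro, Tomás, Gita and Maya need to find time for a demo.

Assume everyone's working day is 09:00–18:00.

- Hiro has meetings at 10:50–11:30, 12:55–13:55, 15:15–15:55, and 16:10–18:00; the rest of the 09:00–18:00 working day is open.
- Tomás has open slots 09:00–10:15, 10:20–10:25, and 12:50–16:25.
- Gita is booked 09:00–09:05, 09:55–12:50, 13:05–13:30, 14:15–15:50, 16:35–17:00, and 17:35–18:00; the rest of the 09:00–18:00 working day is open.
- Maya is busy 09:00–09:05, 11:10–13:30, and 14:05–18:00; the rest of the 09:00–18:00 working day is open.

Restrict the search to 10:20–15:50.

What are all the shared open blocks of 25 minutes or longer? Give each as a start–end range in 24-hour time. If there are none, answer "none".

none

Hiro free within 09:00–18:00: 09:00–10:50, 11:30–12:55, 13:55–15:15, 15:55–16:10.
Gita free within 09:00–18:00: 09:05–09:55, 12:50–13:05, 13:30–14:15, 15:50–16:35, 17:00–17:35.
Maya free within 09:00–18:00: 09:05–11:10, 13:30–14:05.
Hiro ∩ Tomás: 09:00–10:15, 10:20–10:25, 12:50–12:55, 13:55–15:15, 15:55–16:10.
Hiro ∩ Tomás ∩ Gita: 09:05–09:55, 12:50–12:55, 13:55–14:15, 15:55–16:10.
Hiro ∩ Tomás ∩ Gita ∩ Maya: 09:05–09:55, 13:55–14:05.
Restricted to 10:20–15:50: 13:55–14:05.
Windows ≥ 25 min: (none).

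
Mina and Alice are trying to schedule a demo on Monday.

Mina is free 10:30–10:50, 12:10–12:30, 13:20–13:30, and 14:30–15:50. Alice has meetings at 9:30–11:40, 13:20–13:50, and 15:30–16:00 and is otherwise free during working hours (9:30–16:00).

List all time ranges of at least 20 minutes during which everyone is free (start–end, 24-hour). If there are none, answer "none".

12:10–12:30, 14:30–15:30

Alice free within 09:30–16:00: 11:40–13:20, 13:50–15:30.
Mina ∩ Alice: 12:10–12:30, 14:30–15:30.
Windows ≥ 20 min: 12:10–12:30, 14:30–15:30.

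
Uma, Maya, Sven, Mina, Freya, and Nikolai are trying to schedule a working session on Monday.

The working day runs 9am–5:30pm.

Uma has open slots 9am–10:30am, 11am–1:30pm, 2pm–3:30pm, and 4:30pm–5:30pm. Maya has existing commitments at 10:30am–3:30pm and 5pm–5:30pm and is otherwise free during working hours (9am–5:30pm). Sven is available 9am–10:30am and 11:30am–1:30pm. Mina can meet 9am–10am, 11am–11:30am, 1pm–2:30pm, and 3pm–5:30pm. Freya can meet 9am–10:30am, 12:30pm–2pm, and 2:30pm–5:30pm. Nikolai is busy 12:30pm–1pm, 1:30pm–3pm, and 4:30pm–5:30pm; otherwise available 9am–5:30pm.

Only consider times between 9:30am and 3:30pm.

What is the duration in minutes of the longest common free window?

30 minutes

Maya free within 09:00–17:30: 09:00–10:30, 15:30–17:00.
Nikolai free within 09:00–17:30: 09:00–12:30, 13:00–13:30, 15:00–16:30.
Uma ∩ Maya: 09:00–10:30, 16:30–17:00.
Uma ∩ Maya ∩ Sven: 09:00–10:30.
Uma ∩ Maya ∩ Sven ∩ Mina: 09:00–10:00.
Uma ∩ Maya ∩ Sven ∩ Mina ∩ Freya: 09:00–10:00.
Uma ∩ Maya ∩ Sven ∩ Mina ∩ Freya ∩ Nikolai: 09:00–10:00.
Restricted to 09:30–15:30: 09:30–10:00.
Single common window of 30 minutes.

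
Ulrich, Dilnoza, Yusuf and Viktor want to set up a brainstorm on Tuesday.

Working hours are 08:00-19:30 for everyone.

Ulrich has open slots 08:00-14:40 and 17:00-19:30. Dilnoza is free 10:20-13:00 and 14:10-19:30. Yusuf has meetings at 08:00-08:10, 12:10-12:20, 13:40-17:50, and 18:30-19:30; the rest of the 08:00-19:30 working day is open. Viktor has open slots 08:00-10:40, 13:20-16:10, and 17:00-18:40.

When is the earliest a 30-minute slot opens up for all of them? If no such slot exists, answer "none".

Yusuf free within 08:00–19:30: 08:10–12:10, 12:20–13:40, 17:50–18:30.
Ulrich ∩ Dilnoza: 10:20–13:00, 14:10–14:40, 17:00–19:30.
Ulrich ∩ Dilnoza ∩ Yusuf: 10:20–12:10, 12:20–13:00, 17:50–18:30.
Ulrich ∩ Dilnoza ∩ Yusuf ∩ Viktor: 10:20–10:40, 17:50–18:30.
Windows ≥ 30 min: 17:50–18:30.
Earliest such window starts at 17:50.

17:50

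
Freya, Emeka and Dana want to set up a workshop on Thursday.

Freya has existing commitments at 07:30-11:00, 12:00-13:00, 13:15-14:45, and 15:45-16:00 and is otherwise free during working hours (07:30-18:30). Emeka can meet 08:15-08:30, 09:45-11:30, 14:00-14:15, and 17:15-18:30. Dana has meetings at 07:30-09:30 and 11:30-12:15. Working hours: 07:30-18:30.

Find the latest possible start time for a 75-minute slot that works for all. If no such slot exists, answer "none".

Freya free within 07:30–18:30: 11:00–12:00, 13:00–13:15, 14:45–15:45, 16:00–18:30.
Dana free within 07:30–18:30: 09:30–11:30, 12:15–18:30.
Freya ∩ Emeka: 11:00–11:30, 17:15–18:30.
Freya ∩ Emeka ∩ Dana: 11:00–11:30, 17:15–18:30.
Windows ≥ 75 min: 17:15–18:30.
Latest start in the last window 17:15–18:30 is 18:30 − 75 min = 17:15.

17:15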